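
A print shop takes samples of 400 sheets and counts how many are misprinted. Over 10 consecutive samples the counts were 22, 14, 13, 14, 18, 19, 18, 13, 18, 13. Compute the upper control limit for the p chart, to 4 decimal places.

p̄ = Σdᵢ / (k·n) = 162 / (10 × 400) = 0.04050
UCL = p̄ + 3·√(p̄(1−p̄)/n) = 0.04050 + 3 × √(0.04050×0.95950/400) = 0.04050 + 3 × 0.00986 = 0.07007

0.0701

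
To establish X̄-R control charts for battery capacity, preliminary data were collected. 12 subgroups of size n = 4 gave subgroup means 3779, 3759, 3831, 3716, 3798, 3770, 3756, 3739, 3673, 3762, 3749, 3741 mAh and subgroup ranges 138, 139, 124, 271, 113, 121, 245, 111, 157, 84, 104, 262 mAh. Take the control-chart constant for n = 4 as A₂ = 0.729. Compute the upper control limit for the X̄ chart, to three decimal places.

3869.625

X̄̄ = (3779 + 3759 + 3831 + 3716 + 3798 + 3770 + 3756 + 3739 + 3673 + 3762 + 3749 + 3741) / 12 = 45073.0000 / 12 = 3756.0833
R̄ = (138 + 139 + 124 + 271 + 113 + 121 + 245 + 111 + 157 + 84 + 104 + 262) / 12 = 1869.0000 / 12 = 155.7500
UCL = X̄̄ + A₂·R̄ = 3756.0833 + 0.729 × 155.7500 = 3869.6251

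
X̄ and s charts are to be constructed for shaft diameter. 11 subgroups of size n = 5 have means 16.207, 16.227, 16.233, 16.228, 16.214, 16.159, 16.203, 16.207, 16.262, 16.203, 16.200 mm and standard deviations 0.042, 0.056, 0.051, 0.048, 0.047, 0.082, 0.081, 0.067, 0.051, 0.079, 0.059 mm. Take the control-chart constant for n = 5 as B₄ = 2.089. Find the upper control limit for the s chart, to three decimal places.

s̄ = (0.042 + 0.056 + 0.051 + 0.048 + 0.047 + 0.082 + 0.081 + 0.067 + 0.051 + 0.079 + 0.059) / 11 = 0.0603
UCL_s = B₄·s̄ = 2.089 × 0.0603 = 0.1259

0.126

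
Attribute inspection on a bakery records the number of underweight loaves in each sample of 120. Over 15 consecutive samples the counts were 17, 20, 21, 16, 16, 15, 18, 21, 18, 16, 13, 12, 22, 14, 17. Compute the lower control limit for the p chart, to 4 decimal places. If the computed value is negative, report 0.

0.0466

p̄ = Σdᵢ / (k·n) = 256 / (15 × 120) = 0.14222
LCL = p̄ − 3·√(p̄(1−p̄)/n) = 0.14222 − 3 × 0.03188 = 0.04657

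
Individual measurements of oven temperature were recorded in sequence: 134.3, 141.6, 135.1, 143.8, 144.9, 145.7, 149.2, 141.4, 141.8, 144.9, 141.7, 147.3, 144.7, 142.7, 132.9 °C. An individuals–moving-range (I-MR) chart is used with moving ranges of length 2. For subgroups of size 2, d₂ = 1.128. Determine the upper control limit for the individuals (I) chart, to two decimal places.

153.99

X̄ = (134.3 + 141.6 + 135.1 + 143.8 + 144.9 + 145.7 + 149.2 + 141.4 + 141.8 + 144.9 + 141.7 + 147.3 + 144.7 + 142.7 + 132.9) / 15 = 142.1333
Moving ranges: 7.3, 6.5, 8.7, 1.1, 0.8, 3.5, 7.8, 0.4, 3.1, 3.2, 5.6, 2.6, 2.0, 9.8; M̄R̄ = 62.4000 / 14 = 4.4571
UCL = X̄ + 3·M̄R̄/d₂ = 142.1333 + 3 × 4.4571 / 1.128 = 153.9874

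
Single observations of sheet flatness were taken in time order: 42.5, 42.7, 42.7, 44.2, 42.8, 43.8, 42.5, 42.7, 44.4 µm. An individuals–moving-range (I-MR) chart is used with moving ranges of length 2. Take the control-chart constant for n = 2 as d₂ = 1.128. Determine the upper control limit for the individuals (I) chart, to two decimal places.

45.57

X̄ = (42.5 + 42.7 + 42.7 + 44.2 + 42.8 + 43.8 + 42.5 + 42.7 + 44.4) / 9 = 43.1444
Moving ranges: 0.2, 0.0, 1.5, 1.4, 1.0, 1.3, 0.2, 1.7; M̄R̄ = 7.3000 / 8 = 0.9125
UCL = X̄ + 3·M̄R̄/d₂ = 43.1444 + 3 × 0.9125 / 1.128 = 45.5713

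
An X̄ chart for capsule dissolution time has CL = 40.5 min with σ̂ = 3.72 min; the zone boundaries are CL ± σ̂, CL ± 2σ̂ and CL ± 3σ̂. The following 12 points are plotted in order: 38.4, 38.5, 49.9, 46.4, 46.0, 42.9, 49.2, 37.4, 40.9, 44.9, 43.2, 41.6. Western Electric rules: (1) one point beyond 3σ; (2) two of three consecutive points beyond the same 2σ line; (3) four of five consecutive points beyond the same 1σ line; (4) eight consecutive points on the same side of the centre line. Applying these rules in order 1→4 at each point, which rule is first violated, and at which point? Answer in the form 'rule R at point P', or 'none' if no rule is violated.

rule 3 at point 7

Zone of each point (C = within 1σ̂, B = 1σ̂–2σ̂, A = 2σ̂–3σ̂, * = beyond 3σ̂; sign = side of CL): 1:-C, 2:-C, 3:+A, 4:+B, 5:+B, 6:+C, 7:+A, 8:-C, 9:+C, 10:+B, 11:+C, 12:+C
Rule 3 (four of five consecutive points beyond the same 1σ limit) is satisfied at point 7.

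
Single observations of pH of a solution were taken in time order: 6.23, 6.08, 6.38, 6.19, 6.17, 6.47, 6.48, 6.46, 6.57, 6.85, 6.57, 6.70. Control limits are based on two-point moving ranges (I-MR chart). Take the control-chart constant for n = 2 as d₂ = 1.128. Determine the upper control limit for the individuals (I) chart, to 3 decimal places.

X̄ = (6.23 + 6.08 + 6.38 + 6.19 + 6.17 + 6.47 + 6.48 + 6.46 + 6.57 + 6.85 + 6.57 + 6.70) / 12 = 6.4292
Moving ranges: 0.15, 0.30, 0.19, 0.02, 0.30, 0.01, 0.02, 0.11, 0.28, 0.28, 0.13; M̄R̄ = 1.7900 / 11 = 0.1627
UCL = X̄ + 3·M̄R̄/d₂ = 6.4292 + 3 × 0.1627 / 1.128 = 6.8620

6.862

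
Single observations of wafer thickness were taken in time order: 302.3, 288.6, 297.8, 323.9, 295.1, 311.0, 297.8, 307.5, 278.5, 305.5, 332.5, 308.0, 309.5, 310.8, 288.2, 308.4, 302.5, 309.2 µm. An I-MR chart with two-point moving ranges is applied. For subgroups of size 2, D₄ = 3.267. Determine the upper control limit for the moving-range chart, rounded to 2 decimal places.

Moving ranges: 13.7, 9.2, 26.1, 28.8, 15.9, 13.2, 9.7, 29.0, 27.0, 27.0, 24.5, 1.5, 1.3, 22.6, 20.2, 5.9, 6.7; M̄R̄ = 282.3000 / 17 = 16.6059
UCL_MR = D₄·M̄R̄ = 3.267 × 16.6059 = 54.2514

54.25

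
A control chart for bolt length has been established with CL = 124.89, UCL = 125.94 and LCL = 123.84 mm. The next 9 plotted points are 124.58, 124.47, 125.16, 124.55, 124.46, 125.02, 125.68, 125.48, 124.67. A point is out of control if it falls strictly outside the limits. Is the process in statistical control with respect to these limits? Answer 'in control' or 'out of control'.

All 9 points lie within [123.84, 125.94].

in control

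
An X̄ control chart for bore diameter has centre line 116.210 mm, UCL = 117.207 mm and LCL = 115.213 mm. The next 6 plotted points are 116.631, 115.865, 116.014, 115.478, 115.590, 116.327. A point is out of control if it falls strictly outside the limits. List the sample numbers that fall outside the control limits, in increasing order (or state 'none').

none

All 6 points lie within [115.213, 117.207].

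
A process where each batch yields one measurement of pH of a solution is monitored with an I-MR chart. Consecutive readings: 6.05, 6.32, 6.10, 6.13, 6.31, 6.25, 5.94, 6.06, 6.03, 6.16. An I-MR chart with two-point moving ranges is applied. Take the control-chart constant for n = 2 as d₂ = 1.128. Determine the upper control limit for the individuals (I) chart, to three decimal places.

6.534

X̄ = (6.05 + 6.32 + 6.10 + 6.13 + 6.31 + 6.25 + 5.94 + 6.06 + 6.03 + 6.16) / 10 = 6.1350
Moving ranges: 0.27, 0.22, 0.03, 0.18, 0.06, 0.31, 0.12, 0.03, 0.13; M̄R̄ = 1.3500 / 9 = 0.1500
UCL = X̄ + 3·M̄R̄/d₂ = 6.1350 + 3 × 0.1500 / 1.128 = 6.5339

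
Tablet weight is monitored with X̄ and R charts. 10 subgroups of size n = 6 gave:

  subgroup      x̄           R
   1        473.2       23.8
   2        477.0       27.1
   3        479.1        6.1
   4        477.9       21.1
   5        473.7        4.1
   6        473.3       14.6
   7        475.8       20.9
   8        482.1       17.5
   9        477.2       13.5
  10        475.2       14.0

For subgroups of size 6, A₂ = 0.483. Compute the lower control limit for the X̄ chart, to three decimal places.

468.592

X̄̄ = (473.2 + 477.0 + 479.1 + 477.9 + 473.7 + 473.3 + 475.8 + 482.1 + 477.2 + 475.2) / 10 = 4764.5000 / 10 = 476.4500
R̄ = (23.8 + 27.1 + 6.1 + 21.1 + 4.1 + 14.6 + 20.9 + 17.5 + 13.5 + 14.0) / 10 = 162.7000 / 10 = 16.2700
LCL = X̄̄ − A₂·R̄ = 476.4500 − 0.483 × 16.2700 = 468.5916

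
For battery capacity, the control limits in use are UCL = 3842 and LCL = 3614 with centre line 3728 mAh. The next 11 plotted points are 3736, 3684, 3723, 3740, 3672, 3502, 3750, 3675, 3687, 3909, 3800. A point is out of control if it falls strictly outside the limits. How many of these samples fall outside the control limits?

Compare each point to [3614, 3842]: sample 6 = 3502 < LCL; sample 10 = 3909 > UCL.

2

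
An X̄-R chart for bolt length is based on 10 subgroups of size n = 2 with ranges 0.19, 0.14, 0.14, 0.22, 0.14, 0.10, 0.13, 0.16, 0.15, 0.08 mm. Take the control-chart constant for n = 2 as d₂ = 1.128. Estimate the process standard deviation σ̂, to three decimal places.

R̄ = (0.19 + 0.14 + 0.14 + 0.22 + 0.14 + 0.10 + 0.13 + 0.16 + 0.15 + 0.08) / 10 = 0.1450
σ̂ = R̄ / d₂ = 0.1450 / 1.128 = 0.1285

0.129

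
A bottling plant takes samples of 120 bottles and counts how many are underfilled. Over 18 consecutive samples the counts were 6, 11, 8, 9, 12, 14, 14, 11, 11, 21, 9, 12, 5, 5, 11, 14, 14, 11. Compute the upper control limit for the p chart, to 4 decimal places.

p̄ = Σdᵢ / (k·n) = 198 / (18 × 120) = 0.09167
UCL = p̄ + 3·√(p̄(1−p̄)/n) = 0.09167 + 3 × √(0.09167×0.90833/120) = 0.09167 + 3 × 0.02634 = 0.17069

0.1707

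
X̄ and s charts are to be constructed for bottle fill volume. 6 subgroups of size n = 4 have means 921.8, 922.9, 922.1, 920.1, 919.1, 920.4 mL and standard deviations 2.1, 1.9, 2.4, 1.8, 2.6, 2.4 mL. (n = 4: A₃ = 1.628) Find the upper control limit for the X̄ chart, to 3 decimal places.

924.648

X̄̄ = (921.8 + 922.9 + 922.1 + 920.1 + 919.1 + 920.4) / 6 = 921.0667
s̄ = (2.1 + 1.9 + 2.4 + 1.8 + 2.6 + 2.4) / 6 = 2.2000
UCL = X̄̄ + A₃·s̄ = 921.0667 + 1.628 × 2.2000 = 924.6483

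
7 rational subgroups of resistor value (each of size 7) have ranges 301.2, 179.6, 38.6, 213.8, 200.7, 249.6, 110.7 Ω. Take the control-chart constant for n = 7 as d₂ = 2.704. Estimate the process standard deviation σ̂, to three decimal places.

R̄ = (301.2 + 179.6 + 38.6 + 213.8 + 200.7 + 249.6 + 110.7) / 7 = 184.8857
σ̂ = R̄ / d₂ = 184.8857 / 2.704 = 68.3749

68.375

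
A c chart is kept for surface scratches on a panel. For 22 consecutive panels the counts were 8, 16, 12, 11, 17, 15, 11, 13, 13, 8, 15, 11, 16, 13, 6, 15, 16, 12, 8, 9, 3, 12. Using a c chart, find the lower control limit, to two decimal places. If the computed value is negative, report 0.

c̄ = (8 + 16 + 12 + 11 + 17 + 15 + 11 + 13 + 13 + 8 + 15 + 11 + 16 + 13 + 6 + 15 + 16 + 12 + 8 + 9 + 3 + 12) / 22 = 260 / 22 = 11.8182
LCL = c̄ − 3√c̄ = 11.8182 − 3 × 3.4378 = 1.5049

1.50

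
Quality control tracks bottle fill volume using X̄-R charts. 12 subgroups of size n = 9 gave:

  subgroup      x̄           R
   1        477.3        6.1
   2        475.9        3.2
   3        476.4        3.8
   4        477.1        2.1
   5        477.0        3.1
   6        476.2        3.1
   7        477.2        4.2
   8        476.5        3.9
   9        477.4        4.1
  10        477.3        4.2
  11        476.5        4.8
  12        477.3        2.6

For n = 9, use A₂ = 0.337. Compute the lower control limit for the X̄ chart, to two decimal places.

X̄̄ = (477.3 + 475.9 + 476.4 + 477.1 + 477.0 + 476.2 + 477.2 + 476.5 + 477.4 + 477.3 + 476.5 + 477.3) / 12 = 5722.1000 / 12 = 476.8417
R̄ = (6.1 + 3.2 + 3.8 + 2.1 + 3.1 + 3.1 + 4.2 + 3.9 + 4.1 + 4.2 + 4.8 + 2.6) / 12 = 45.2000 / 12 = 3.7667
LCL = X̄̄ − A₂·R̄ = 476.8417 − 0.337 × 3.7667 = 475.5723

475.57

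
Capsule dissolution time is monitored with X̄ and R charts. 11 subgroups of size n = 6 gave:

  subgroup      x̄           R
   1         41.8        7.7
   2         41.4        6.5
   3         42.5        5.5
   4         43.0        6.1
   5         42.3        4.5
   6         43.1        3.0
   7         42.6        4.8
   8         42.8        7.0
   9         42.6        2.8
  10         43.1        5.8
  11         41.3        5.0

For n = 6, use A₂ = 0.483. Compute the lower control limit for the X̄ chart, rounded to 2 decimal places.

X̄̄ = (41.8 + 41.4 + 42.5 + 43.0 + 42.3 + 43.1 + 42.6 + 42.8 + 42.6 + 43.1 + 41.3) / 11 = 466.5000 / 11 = 42.4091
R̄ = (7.7 + 6.5 + 5.5 + 6.1 + 4.5 + 3.0 + 4.8 + 7.0 + 2.8 + 5.8 + 5.0) / 11 = 58.7000 / 11 = 5.3364
LCL = X̄̄ − A₂·R̄ = 42.4091 − 0.483 × 5.3364 = 39.8316

39.83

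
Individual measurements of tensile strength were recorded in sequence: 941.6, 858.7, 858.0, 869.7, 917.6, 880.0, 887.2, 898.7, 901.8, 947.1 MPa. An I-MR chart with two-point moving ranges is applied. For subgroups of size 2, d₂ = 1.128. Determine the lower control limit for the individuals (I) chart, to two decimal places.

822.78

X̄ = (941.6 + 858.7 + 858.0 + 869.7 + 917.6 + 880.0 + 887.2 + 898.7 + 901.8 + 947.1) / 10 = 896.0400
Moving ranges: 82.9, 0.7, 11.7, 47.9, 37.6, 7.2, 11.5, 3.1, 45.3; M̄R̄ = 247.9000 / 9 = 27.5444
LCL = X̄ − 3·M̄R̄/d₂ = 896.0400 − 3 × 27.5444 / 1.128 = 822.7835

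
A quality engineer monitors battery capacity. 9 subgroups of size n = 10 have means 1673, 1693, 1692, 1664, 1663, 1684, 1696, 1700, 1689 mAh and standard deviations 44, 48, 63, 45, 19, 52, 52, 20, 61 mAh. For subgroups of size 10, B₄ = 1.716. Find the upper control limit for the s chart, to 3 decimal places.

s̄ = (44 + 48 + 63 + 45 + 19 + 52 + 52 + 20 + 61) / 9 = 44.8889
UCL_s = B₄·s̄ = 1.716 × 44.8889 = 77.0293

77.029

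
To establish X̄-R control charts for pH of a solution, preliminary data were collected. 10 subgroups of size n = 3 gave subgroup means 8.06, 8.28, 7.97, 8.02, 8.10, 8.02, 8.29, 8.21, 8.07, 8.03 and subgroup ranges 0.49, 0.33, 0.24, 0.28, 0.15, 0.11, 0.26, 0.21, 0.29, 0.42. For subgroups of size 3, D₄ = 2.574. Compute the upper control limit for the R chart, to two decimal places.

0.72

R̄ = (0.49 + 0.33 + 0.24 + 0.28 + 0.15 + 0.11 + 0.26 + 0.21 + 0.29 + 0.42) / 10 = 2.7800 / 10 = 0.2780
UCL_R = D₄·R̄ = 2.574 × 0.2780 = 0.7156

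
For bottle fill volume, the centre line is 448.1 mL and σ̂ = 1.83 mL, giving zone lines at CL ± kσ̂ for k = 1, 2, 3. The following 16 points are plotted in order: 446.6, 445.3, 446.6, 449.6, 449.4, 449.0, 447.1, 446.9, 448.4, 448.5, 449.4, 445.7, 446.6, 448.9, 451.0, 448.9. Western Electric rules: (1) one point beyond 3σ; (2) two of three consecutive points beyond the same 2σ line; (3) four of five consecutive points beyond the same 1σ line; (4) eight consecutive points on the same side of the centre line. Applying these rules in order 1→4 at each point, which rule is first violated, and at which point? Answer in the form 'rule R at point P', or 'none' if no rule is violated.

none

Zone of each point (C = within 1σ̂, B = 1σ̂–2σ̂, A = 2σ̂–3σ̂, * = beyond 3σ̂; sign = side of CL): 1:-C, 2:-B, 3:-C, 4:+C, 5:+C, 6:+C, 7:-C, 8:-C, 9:+C, 10:+C, 11:+C, 12:-B, 13:-C, 14:+C, 15:+B, 16:+C
No rule fires across all 16 points.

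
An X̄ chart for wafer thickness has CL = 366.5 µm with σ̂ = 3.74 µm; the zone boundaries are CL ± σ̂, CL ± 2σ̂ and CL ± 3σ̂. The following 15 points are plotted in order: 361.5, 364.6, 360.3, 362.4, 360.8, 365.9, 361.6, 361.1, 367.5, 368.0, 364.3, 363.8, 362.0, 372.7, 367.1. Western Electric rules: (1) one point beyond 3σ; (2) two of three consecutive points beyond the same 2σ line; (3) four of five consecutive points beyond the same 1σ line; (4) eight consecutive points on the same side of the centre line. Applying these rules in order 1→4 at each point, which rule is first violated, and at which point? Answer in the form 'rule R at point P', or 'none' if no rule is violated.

Zone of each point (C = within 1σ̂, B = 1σ̂–2σ̂, A = 2σ̂–3σ̂, * = beyond 3σ̂; sign = side of CL): 1:-B, 2:-C, 3:-B, 4:-B, 5:-B, 6:-C, 7:-B, 8:-B, 9:+C, 10:+C, 11:-C, 12:-C, 13:-B, 14:+B, 15:+C
Rule 3 (four of five consecutive points beyond the same 1σ limit) is satisfied at point 5.

rule 3 at point 5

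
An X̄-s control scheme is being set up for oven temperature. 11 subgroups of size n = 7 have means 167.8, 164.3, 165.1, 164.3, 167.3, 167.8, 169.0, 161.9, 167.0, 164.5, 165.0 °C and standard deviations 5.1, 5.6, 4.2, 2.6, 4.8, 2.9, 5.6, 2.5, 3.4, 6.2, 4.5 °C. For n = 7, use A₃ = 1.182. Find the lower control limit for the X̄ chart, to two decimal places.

160.72

X̄̄ = (167.8 + 164.3 + 165.1 + 164.3 + 167.3 + 167.8 + 169.0 + 161.9 + 167.0 + 164.5 + 165.0) / 11 = 165.8182
s̄ = (5.1 + 5.6 + 4.2 + 2.6 + 4.8 + 2.9 + 5.6 + 2.5 + 3.4 + 6.2 + 4.5) / 11 = 4.3091
LCL = X̄̄ − A₃·s̄ = 165.8182 − 1.182 × 4.3091 = 160.7248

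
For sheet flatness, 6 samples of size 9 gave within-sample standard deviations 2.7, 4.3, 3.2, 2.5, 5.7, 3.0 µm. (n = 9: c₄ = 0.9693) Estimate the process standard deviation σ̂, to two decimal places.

s̄ = (2.7 + 4.3 + 3.2 + 2.5 + 5.7 + 3.0) / 6 = 3.5667
σ̂ = s̄ / c₄ = 3.5667 / 0.9693 = 3.6796

3.68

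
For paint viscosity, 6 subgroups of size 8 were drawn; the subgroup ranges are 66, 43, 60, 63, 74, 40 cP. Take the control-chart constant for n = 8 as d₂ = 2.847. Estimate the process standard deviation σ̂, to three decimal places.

R̄ = (66 + 43 + 60 + 63 + 74 + 40) / 6 = 57.6667
σ̂ = R̄ / d₂ = 57.6667 / 2.847 = 20.2552

20.255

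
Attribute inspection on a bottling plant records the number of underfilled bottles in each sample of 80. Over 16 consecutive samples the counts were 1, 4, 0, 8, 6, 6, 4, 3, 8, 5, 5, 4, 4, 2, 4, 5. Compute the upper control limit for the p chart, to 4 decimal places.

0.1297

p̄ = Σdᵢ / (k·n) = 69 / (16 × 80) = 0.05391
UCL = p̄ + 3·√(p̄(1−p̄)/n) = 0.05391 + 3 × √(0.05391×0.94609/80) = 0.05391 + 3 × 0.02525 = 0.12965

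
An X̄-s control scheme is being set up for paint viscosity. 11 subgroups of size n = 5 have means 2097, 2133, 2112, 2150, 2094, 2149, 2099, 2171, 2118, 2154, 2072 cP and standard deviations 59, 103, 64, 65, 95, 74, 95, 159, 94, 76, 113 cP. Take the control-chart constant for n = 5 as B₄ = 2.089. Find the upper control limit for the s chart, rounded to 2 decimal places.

s̄ = (59 + 103 + 64 + 65 + 95 + 74 + 95 + 159 + 94 + 76 + 113) / 11 = 90.6364
UCL_s = B₄·s̄ = 2.089 × 90.6364 = 189.3394

189.34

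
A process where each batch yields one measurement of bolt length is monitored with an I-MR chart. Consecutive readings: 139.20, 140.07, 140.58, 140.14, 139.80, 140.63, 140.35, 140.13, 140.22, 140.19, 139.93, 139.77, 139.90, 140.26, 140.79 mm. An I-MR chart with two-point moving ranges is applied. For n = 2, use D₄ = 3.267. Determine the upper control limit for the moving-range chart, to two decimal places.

Moving ranges: 0.87, 0.51, 0.44, 0.34, 0.83, 0.28, 0.22, 0.09, 0.03, 0.26, 0.16, 0.13, 0.36, 0.53; M̄R̄ = 5.0500 / 14 = 0.3607
UCL_MR = D₄·M̄R̄ = 3.267 × 0.3607 = 1.1785

1.18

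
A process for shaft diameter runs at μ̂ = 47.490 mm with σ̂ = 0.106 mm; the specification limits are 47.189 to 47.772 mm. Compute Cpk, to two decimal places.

0.89

Cpu = (USL − μ̂) / (3σ̂) = (47.772 − 47.490) / (3 × 0.106) = 0.8868; Cpl = (μ̂ − LSL) / (3σ̂) = (47.490 − 47.189) / (3 × 0.106) = 0.9465; Cpk = min(Cpu, Cpl) = 0.8868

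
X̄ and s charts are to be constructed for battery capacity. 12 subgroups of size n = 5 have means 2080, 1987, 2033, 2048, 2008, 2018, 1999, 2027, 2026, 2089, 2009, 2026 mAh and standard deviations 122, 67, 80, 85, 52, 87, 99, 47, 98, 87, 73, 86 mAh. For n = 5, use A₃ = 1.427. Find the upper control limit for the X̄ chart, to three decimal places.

2146.062

X̄̄ = (2080 + 1987 + 2033 + 2048 + 2008 + 2018 + 1999 + 2027 + 2026 + 2089 + 2009 + 2026) / 12 = 2029.1667
s̄ = (122 + 67 + 80 + 85 + 52 + 87 + 99 + 47 + 98 + 87 + 73 + 86) / 12 = 81.9167
UCL = X̄̄ + A₃·s̄ = 2029.1667 + 1.427 × 81.9167 = 2146.0618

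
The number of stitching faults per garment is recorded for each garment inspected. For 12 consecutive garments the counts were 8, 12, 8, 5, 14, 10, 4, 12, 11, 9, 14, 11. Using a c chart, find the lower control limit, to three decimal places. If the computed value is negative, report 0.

c̄ = (8 + 12 + 8 + 5 + 14 + 10 + 4 + 12 + 11 + 9 + 14 + 11) / 12 = 118 / 12 = 9.8333
LCL = c̄ − 3√c̄ = 9.8333 − 3 × 3.1358 = 0.4259

0.426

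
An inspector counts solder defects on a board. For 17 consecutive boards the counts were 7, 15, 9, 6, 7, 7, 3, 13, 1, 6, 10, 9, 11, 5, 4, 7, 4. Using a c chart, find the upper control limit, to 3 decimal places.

c̄ = (7 + 15 + 9 + 6 + 7 + 7 + 3 + 13 + 1 + 6 + 10 + 9 + 11 + 5 + 4 + 7 + 4) / 17 = 124 / 17 = 7.2941
UCL = c̄ + 3√c̄ = 7.2941 + 3 × √7.2941 = 7.2941 + 3 × 2.7008 = 15.3964

15.396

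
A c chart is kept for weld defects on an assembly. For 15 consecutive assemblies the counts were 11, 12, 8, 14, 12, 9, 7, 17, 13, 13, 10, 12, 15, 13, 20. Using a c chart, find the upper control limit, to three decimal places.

22.964

c̄ = (11 + 12 + 8 + 14 + 12 + 9 + 7 + 17 + 13 + 13 + 10 + 12 + 15 + 13 + 20) / 15 = 186 / 15 = 12.4000
UCL = c̄ + 3√c̄ = 12.4000 + 3 × √12.4000 = 12.4000 + 3 × 3.5214 = 22.9641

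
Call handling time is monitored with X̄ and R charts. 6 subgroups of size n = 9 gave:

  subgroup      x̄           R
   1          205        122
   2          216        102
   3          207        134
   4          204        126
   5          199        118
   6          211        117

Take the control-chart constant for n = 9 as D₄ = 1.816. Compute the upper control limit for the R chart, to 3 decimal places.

R̄ = (122 + 102 + 134 + 126 + 118 + 117) / 6 = 719.0000 / 6 = 119.8333
UCL_R = D₄·R̄ = 1.816 × 119.8333 = 217.6173

217.617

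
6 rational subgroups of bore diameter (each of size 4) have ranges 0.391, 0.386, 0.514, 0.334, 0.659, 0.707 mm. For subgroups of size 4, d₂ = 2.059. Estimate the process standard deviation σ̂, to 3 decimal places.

0.242

R̄ = (0.391 + 0.386 + 0.514 + 0.334 + 0.659 + 0.707) / 6 = 0.4985
σ̂ = R̄ / d₂ = 0.4985 / 2.059 = 0.2421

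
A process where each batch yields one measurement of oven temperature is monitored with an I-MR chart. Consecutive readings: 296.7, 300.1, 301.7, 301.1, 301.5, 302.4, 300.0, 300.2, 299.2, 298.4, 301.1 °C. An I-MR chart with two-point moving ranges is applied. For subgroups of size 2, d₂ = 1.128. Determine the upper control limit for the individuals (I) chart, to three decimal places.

X̄ = (296.7 + 300.1 + 301.7 + 301.1 + 301.5 + 302.4 + 300.0 + 300.2 + 299.2 + 298.4 + 301.1) / 11 = 300.2182
Moving ranges: 3.4, 1.6, 0.6, 0.4, 0.9, 2.4, 0.2, 1.0, 0.8, 2.7; M̄R̄ = 14.0000 / 10 = 1.4000
UCL = X̄ + 3·M̄R̄/d₂ = 300.2182 + 3 × 1.4000 / 1.128 = 303.9416

303.942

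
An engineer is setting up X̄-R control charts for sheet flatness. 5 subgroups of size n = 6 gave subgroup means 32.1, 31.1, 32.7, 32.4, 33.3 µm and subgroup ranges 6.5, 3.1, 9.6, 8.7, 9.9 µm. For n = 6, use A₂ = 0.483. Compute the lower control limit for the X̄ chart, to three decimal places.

28.669

X̄̄ = (32.1 + 31.1 + 32.7 + 32.4 + 33.3) / 5 = 161.6000 / 5 = 32.3200
R̄ = (6.5 + 3.1 + 9.6 + 8.7 + 9.9) / 5 = 37.8000 / 5 = 7.5600
LCL = X̄̄ − A₂·R̄ = 32.3200 − 0.483 × 7.5600 = 28.6685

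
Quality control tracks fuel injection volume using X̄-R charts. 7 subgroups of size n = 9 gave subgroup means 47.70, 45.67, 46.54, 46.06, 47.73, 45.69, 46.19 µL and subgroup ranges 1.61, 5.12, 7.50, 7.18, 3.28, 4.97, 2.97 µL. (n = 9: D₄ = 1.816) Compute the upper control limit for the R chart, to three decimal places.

R̄ = (1.61 + 5.12 + 7.50 + 7.18 + 3.28 + 4.97 + 2.97) / 7 = 32.6300 / 7 = 4.6614
UCL_R = D₄·R̄ = 1.816 × 4.6614 = 8.4652

8.465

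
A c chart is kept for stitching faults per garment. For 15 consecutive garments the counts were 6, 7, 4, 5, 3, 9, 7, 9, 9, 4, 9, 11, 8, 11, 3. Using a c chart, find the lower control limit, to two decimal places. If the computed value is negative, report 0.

c̄ = (6 + 7 + 4 + 5 + 3 + 9 + 7 + 9 + 9 + 4 + 9 + 11 + 8 + 11 + 3) / 15 = 105 / 15 = 7.0000
LCL = c̄ − 3√c̄ = 7.0000 − 3 × 2.6458 = -0.9373 → 0 (cannot be negative)

0.00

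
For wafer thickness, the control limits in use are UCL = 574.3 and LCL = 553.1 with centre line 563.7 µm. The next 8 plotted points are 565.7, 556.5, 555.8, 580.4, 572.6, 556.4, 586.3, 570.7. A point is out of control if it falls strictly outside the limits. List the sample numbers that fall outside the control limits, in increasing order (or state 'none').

Compare each point to [553.1, 574.3]: sample 4 = 580.4 > UCL; sample 7 = 586.3 > UCL.

4, 7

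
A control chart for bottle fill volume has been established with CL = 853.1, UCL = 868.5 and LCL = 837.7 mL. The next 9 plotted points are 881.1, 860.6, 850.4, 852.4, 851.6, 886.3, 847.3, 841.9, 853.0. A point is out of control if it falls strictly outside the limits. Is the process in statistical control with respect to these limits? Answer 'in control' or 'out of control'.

Compare each point to [837.7, 868.5]: sample 1 = 881.1 > UCL; sample 6 = 886.3 > UCL.

out of control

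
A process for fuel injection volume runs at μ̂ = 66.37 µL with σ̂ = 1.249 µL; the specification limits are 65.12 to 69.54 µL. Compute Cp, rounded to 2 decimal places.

Cp = (USL − LSL) / (6σ̂) = (69.54 − 65.12) / (6 × 1.249) = 4.4200 / 7.4940 = 0.5898

0.59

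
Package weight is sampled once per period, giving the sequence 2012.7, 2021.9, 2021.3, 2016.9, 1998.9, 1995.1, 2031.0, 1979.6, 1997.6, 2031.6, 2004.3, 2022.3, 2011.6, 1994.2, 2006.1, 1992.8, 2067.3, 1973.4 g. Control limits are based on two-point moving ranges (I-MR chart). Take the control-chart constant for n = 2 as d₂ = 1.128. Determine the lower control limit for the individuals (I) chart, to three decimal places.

X̄ = (2012.7 + 2021.9 + 2021.3 + 2016.9 + 1998.9 + 1995.1 + 2031.0 + 1979.6 + 1997.6 + 2031.6 + 2004.3 + 2022.3 + 2011.6 + 1994.2 + 2006.1 + 1992.8 + 2067.3 + 1973.4) / 18 = 2009.9222
Moving ranges: 9.2, 0.6, 4.4, 18.0, 3.8, 35.9, 51.4, 18.0, 34.0, 27.3, 18.0, 10.7, 17.4, 11.9, 13.3, 74.5, 93.9; M̄R̄ = 442.3000 / 17 = 26.0176
LCL = X̄ − 3·M̄R̄/d₂ = 2009.9222 − 3 × 26.0176 / 1.128 = 1940.7264

1940.726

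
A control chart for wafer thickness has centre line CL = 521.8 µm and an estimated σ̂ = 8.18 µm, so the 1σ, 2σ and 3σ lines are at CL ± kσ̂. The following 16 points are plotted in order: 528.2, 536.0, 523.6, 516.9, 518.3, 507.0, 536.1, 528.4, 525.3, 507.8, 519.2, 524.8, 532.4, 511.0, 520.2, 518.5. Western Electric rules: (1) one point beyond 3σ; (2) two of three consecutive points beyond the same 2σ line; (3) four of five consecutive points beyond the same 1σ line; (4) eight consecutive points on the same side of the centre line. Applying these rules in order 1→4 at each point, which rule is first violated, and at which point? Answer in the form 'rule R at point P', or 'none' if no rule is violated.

Zone of each point (C = within 1σ̂, B = 1σ̂–2σ̂, A = 2σ̂–3σ̂, * = beyond 3σ̂; sign = side of CL): 1:+C, 2:+B, 3:+C, 4:-C, 5:-C, 6:-B, 7:+B, 8:+C, 9:+C, 10:-B, 11:-C, 12:+C, 13:+B, 14:-B, 15:-C, 16:-C
No rule fires across all 16 points.

none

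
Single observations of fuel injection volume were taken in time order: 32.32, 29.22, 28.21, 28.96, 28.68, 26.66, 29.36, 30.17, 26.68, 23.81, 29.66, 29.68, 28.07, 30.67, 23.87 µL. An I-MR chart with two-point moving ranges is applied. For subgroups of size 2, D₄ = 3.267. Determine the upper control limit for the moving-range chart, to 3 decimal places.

7.913

Moving ranges: 3.10, 1.01, 0.75, 0.28, 2.02, 2.70, 0.81, 3.49, 2.87, 5.85, 0.02, 1.61, 2.60, 6.80; M̄R̄ = 33.9100 / 14 = 2.4221
UCL_MR = D₄·M̄R̄ = 3.267 × 2.4221 = 7.9131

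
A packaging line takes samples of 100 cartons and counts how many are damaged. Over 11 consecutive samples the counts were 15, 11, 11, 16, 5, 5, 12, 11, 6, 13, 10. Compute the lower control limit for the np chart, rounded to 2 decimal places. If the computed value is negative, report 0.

p̄ = Σdᵢ / (k·n) = 115 / (11 × 100) = 0.10455
LCL = np̄ − 3·√(np̄(1−p̄)) = 10.4545 − 3 × 3.0597 = 1.2755

1.28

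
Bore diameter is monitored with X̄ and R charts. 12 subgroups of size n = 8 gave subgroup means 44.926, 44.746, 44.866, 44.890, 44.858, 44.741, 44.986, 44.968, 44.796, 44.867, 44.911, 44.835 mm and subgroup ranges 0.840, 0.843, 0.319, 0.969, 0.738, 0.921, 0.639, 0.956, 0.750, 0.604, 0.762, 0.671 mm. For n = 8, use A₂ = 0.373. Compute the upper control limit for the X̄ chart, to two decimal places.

X̄̄ = (44.926 + 44.746 + 44.866 + 44.890 + 44.858 + 44.741 + 44.986 + 44.968 + 44.796 + 44.867 + 44.911 + 44.835) / 12 = 538.3900 / 12 = 44.8658
R̄ = (0.840 + 0.843 + 0.319 + 0.969 + 0.738 + 0.921 + 0.639 + 0.956 + 0.750 + 0.604 + 0.762 + 0.671) / 12 = 9.0120 / 12 = 0.7510
UCL = X̄̄ + A₂·R̄ = 44.8658 + 0.373 × 0.7510 = 45.1460

45.15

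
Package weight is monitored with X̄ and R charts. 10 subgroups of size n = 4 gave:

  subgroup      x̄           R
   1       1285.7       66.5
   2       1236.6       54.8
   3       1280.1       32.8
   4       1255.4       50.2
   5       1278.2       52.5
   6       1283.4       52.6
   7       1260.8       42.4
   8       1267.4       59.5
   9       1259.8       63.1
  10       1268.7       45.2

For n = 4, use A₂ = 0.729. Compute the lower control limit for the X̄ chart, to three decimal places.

1229.731

X̄̄ = (1285.7 + 1236.6 + 1280.1 + 1255.4 + 1278.2 + 1283.4 + 1260.8 + 1267.4 + 1259.8 + 1268.7) / 10 = 12676.1000 / 10 = 1267.6100
R̄ = (66.5 + 54.8 + 32.8 + 50.2 + 52.5 + 52.6 + 42.4 + 59.5 + 63.1 + 45.2) / 10 = 519.6000 / 10 = 51.9600
LCL = X̄̄ − A₂·R̄ = 1267.6100 − 0.729 × 51.9600 = 1229.7312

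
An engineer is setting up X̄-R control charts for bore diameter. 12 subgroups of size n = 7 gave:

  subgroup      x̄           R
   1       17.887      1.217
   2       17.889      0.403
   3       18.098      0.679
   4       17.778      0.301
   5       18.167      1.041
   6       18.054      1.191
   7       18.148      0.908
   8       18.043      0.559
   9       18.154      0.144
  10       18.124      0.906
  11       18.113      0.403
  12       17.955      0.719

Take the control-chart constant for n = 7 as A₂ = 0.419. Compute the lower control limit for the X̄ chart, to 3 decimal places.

X̄̄ = (17.887 + 17.889 + 18.098 + 17.778 + 18.167 + 18.054 + 18.148 + 18.043 + 18.154 + 18.124 + 18.113 + 17.955) / 12 = 216.4100 / 12 = 18.0342
R̄ = (1.217 + 0.403 + 0.679 + 0.301 + 1.041 + 1.191 + 0.908 + 0.559 + 0.144 + 0.906 + 0.403 + 0.719) / 12 = 8.4710 / 12 = 0.7059
LCL = X̄̄ − A₂·R̄ = 18.0342 − 0.419 × 0.7059 = 17.7384

17.738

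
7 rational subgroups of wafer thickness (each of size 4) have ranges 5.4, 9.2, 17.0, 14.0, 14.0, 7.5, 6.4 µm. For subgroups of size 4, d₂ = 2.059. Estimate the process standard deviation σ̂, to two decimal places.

5.10

R̄ = (5.4 + 9.2 + 17.0 + 14.0 + 14.0 + 7.5 + 6.4) / 7 = 10.5000
σ̂ = R̄ / d₂ = 10.5000 / 2.059 = 5.0996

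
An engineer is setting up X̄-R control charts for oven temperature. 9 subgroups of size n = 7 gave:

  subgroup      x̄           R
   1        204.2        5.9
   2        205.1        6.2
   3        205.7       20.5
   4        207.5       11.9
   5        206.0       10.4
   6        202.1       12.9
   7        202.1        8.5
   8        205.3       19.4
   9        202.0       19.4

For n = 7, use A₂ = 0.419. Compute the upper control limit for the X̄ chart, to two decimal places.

X̄̄ = (204.2 + 205.1 + 205.7 + 207.5 + 206.0 + 202.1 + 202.1 + 205.3 + 202.0) / 9 = 1840.0000 / 9 = 204.4444
R̄ = (5.9 + 6.2 + 20.5 + 11.9 + 10.4 + 12.9 + 8.5 + 19.4 + 19.4) / 9 = 115.1000 / 9 = 12.7889
UCL = X̄̄ + A₂·R̄ = 204.4444 + 0.419 × 12.7889 = 209.8030

209.80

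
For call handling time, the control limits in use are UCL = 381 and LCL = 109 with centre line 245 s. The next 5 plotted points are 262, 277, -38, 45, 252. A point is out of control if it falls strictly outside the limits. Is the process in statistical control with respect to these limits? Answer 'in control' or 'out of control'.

out of control

Compare each point to [109, 381]: sample 3 = -38 < LCL; sample 4 = 45 < LCL.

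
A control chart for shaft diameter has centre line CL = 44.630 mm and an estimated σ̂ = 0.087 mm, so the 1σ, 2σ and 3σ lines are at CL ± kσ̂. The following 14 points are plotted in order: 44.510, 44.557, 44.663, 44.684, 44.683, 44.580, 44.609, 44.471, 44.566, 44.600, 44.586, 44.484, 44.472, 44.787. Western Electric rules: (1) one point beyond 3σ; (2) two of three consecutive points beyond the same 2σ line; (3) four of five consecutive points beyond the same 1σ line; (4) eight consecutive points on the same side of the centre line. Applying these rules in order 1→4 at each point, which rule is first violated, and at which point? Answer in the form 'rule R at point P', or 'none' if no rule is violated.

Zone of each point (C = within 1σ̂, B = 1σ̂–2σ̂, A = 2σ̂–3σ̂, * = beyond 3σ̂; sign = side of CL): 1:-B, 2:-C, 3:+C, 4:+C, 5:+C, 6:-C, 7:-C, 8:-B, 9:-C, 10:-C, 11:-C, 12:-B, 13:-B, 14:+B
Rule 4 (eight consecutive points on the same side of the centre line) is satisfied at point 13.

rule 4 at point 13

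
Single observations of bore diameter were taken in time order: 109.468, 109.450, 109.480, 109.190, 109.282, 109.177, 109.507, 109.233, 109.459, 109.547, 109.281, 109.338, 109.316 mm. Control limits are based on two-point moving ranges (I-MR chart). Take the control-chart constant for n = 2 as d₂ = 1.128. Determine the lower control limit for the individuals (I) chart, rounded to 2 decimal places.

108.97

X̄ = (109.468 + 109.450 + 109.480 + 109.190 + 109.282 + 109.177 + 109.507 + 109.233 + 109.459 + 109.547 + 109.281 + 109.338 + 109.316) / 13 = 109.3637
Moving ranges: 0.018, 0.030, 0.290, 0.092, 0.105, 0.330, 0.274, 0.226, 0.088, 0.266, 0.057, 0.022; M̄R̄ = 1.7980 / 12 = 0.1498
LCL = X̄ − 3·M̄R̄/d₂ = 109.3637 − 3 × 0.1498 / 1.128 = 108.9652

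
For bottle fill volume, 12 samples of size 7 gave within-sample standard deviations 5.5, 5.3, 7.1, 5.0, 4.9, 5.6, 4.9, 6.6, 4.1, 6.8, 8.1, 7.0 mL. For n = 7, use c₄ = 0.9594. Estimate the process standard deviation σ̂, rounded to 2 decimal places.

6.16

s̄ = (5.5 + 5.3 + 7.1 + 5.0 + 4.9 + 5.6 + 4.9 + 6.6 + 4.1 + 6.8 + 8.1 + 7.0) / 12 = 5.9083
σ̂ = s̄ / c₄ = 5.9083 / 0.9594 = 6.1584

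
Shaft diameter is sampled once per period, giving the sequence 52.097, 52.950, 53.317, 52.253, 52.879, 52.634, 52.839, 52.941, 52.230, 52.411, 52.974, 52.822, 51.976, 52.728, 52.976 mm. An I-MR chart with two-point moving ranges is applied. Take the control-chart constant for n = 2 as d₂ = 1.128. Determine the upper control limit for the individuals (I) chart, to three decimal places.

X̄ = (52.097 + 52.950 + 53.317 + 52.253 + 52.879 + 52.634 + 52.839 + 52.941 + 52.230 + 52.411 + 52.974 + 52.822 + 51.976 + 52.728 + 52.976) / 15 = 52.6685
Moving ranges: 0.853, 0.367, 1.064, 0.626, 0.245, 0.205, 0.102, 0.711, 0.181, 0.563, 0.152, 0.846, 0.752, 0.248; M̄R̄ = 6.9150 / 14 = 0.4939
UCL = X̄ + 3·M̄R̄/d₂ = 52.6685 + 3 × 0.4939 / 1.128 = 53.9821

53.982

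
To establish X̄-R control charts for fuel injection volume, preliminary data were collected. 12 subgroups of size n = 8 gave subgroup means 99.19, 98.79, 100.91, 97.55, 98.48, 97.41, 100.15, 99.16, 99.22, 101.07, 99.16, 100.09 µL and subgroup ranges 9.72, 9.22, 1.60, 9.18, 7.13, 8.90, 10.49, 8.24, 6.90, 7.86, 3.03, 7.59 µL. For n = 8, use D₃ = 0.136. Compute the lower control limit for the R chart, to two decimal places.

1.02

R̄ = (9.72 + 9.22 + 1.60 + 9.18 + 7.13 + 8.90 + 10.49 + 8.24 + 6.90 + 7.86 + 3.03 + 7.59) / 12 = 89.8600 / 12 = 7.4883
LCL_R = D₃·R̄ = 0.136 × 7.4883 = 1.0184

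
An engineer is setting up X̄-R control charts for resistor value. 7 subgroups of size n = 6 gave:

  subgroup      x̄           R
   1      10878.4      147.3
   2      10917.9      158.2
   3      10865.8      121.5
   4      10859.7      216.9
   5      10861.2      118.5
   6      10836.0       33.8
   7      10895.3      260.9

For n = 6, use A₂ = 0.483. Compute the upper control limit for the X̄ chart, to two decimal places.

X̄̄ = (10878.4 + 10917.9 + 10865.8 + 10859.7 + 10861.2 + 10836.0 + 10895.3) / 7 = 76114.3000 / 7 = 10873.4714
R̄ = (147.3 + 158.2 + 121.5 + 216.9 + 118.5 + 33.8 + 260.9) / 7 = 1057.1000 / 7 = 151.0143
UCL = X̄̄ + A₂·R̄ = 10873.4714 + 0.483 × 151.0143 = 10946.4113

10946.41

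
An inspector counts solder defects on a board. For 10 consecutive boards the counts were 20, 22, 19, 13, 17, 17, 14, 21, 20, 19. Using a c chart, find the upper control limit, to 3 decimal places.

30.998

c̄ = (20 + 22 + 19 + 13 + 17 + 17 + 14 + 21 + 20 + 19) / 10 = 182 / 10 = 18.2000
UCL = c̄ + 3√c̄ = 18.2000 + 3 × √18.2000 = 18.2000 + 3 × 4.2661 = 30.9984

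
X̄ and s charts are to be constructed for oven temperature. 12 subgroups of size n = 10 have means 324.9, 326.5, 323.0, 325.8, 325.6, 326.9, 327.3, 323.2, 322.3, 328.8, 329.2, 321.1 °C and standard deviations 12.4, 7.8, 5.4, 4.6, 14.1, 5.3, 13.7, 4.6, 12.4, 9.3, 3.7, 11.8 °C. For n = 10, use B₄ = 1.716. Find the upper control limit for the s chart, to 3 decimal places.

s̄ = (12.4 + 7.8 + 5.4 + 4.6 + 14.1 + 5.3 + 13.7 + 4.6 + 12.4 + 9.3 + 3.7 + 11.8) / 12 = 8.7583
UCL_s = B₄·s̄ = 1.716 × 8.7583 = 15.0293

15.029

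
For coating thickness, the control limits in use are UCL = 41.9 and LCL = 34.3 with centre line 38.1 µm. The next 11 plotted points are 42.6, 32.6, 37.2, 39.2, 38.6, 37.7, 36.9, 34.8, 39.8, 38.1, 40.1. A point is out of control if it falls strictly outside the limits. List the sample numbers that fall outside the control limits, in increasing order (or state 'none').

1, 2

Compare each point to [34.3, 41.9]: sample 1 = 42.6 > UCL; sample 2 = 32.6 < LCL.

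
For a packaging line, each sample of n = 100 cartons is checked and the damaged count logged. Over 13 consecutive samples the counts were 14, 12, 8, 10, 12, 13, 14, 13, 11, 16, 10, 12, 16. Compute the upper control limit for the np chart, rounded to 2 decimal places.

22.27

p̄ = Σdᵢ / (k·n) = 161 / (13 × 100) = 0.12385
UCL = np̄ + 3·√(np̄(1−p̄)) = 12.3846 + 3 × √(12.3846×0.87615) = 12.3846 + 3 × 3.2941 = 22.2668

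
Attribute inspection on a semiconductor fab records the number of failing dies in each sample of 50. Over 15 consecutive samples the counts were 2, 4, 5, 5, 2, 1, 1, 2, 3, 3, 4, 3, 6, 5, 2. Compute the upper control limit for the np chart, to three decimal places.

p̄ = Σdᵢ / (k·n) = 48 / (15 × 50) = 0.06400
UCL = np̄ + 3·√(np̄(1−p̄)) = 3.2000 + 3 × √(3.2000×0.93600) = 3.2000 + 3 × 1.7307 = 8.3920

8.392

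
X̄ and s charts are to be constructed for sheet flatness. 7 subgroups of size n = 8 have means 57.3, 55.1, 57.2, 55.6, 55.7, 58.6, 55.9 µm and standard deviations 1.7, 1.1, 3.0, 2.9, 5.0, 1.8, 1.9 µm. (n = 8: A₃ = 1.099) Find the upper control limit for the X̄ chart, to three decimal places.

X̄̄ = (57.3 + 55.1 + 57.2 + 55.6 + 55.7 + 58.6 + 55.9) / 7 = 56.4857
s̄ = (1.7 + 1.1 + 3.0 + 2.9 + 5.0 + 1.8 + 1.9) / 7 = 2.4857
UCL = X̄̄ + A₃·s̄ = 56.4857 + 1.099 × 2.4857 = 59.2175

59.218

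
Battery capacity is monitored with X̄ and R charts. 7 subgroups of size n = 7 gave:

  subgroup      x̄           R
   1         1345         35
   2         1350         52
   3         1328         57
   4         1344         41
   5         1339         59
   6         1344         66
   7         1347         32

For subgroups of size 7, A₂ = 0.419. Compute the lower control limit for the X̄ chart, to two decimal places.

1321.96

X̄̄ = (1345 + 1350 + 1328 + 1344 + 1339 + 1344 + 1347) / 7 = 9397.0000 / 7 = 1342.4286
R̄ = (35 + 52 + 57 + 41 + 59 + 66 + 32) / 7 = 342.0000 / 7 = 48.8571
LCL = X̄̄ − A₂·R̄ = 1342.4286 − 0.419 × 48.8571 = 1321.9574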